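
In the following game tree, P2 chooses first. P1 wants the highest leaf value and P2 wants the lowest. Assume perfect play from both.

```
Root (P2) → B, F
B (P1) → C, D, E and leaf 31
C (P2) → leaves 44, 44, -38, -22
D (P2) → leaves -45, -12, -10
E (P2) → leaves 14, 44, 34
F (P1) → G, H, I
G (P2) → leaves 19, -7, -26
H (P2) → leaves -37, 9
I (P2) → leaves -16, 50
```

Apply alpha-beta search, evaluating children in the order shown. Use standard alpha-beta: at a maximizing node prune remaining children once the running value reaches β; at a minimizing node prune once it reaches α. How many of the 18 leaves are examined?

15

C [α=-∞,β=+∞]: v=-38
D [α=-38,β=+∞]: v=-45 after child 1 ≤ α → α-cutoff, skip 2
E [α=-38,β=+∞]: v=14
B [α=-∞,β=+∞]: v=31
G [α=-∞,β=31]: v=-26
H [α=-26,β=31]: v=-37 after child 1 ≤ α → α-cutoff, skip 1
I [α=-26,β=31]: v=-16
F [α=-∞,β=31]: v=-16
Root [α=-∞,β=+∞]: v=-16
Leaves evaluated: 15 of 18.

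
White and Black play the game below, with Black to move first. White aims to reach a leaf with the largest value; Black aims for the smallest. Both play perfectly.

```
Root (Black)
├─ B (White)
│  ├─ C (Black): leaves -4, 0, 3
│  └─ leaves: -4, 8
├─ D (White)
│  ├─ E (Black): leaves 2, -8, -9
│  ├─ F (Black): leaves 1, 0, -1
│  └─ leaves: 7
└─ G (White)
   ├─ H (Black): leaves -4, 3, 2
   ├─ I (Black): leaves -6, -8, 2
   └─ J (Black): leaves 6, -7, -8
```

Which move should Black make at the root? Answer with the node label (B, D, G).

C (Black): min(-4, 0, 3) = -4
B (White): max(-4, -4, 8) = 8
E (Black): min(2, -8, -9) = -9
F (Black): min(1, 0, -1) = -1
D (White): max(-9, -1, 7) = 7
H (Black): min(-4, 3, 2) = -4
I (Black): min(-6, -8, 2) = -8
J (Black): min(6, -7, -8) = -8
G (White): max(-4, -8, -8) = -4
Root (Black): min(8, 7, -4) = -4
Black picks the child with the lowest value: G (value -4).

G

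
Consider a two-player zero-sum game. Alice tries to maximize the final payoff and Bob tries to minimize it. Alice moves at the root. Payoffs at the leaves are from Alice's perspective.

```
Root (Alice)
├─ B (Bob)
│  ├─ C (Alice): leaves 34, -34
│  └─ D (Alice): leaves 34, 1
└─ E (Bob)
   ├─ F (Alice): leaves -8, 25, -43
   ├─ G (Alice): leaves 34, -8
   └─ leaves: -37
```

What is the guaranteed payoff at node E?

F: max(-8, 25, -43) = 25
G: max(34, -8) = 34
E: min(25, 34, -37) = -37

-37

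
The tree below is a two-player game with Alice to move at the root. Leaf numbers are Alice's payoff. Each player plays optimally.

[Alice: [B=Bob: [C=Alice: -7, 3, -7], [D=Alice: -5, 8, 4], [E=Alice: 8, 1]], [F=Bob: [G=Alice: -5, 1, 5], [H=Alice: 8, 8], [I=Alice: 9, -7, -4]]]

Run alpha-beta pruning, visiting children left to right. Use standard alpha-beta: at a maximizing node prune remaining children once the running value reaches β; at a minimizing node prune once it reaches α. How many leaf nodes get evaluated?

11

C [α=-∞,β=+∞]: v=3
D [α=-∞,β=3]: v=8 after child 2 ≥ β → β-cutoff, skip 1
E [α=-∞,β=3]: v=8 after child 1 ≥ β → β-cutoff, skip 1
B [α=-∞,β=+∞]: v=3
G [α=3,β=+∞]: v=5
H [α=3,β=5]: v=8 after child 1 ≥ β → β-cutoff, skip 1
I [α=3,β=5]: v=9 after child 1 ≥ β → β-cutoff, skip 2
F [α=3,β=+∞]: v=5
Root [α=-∞,β=+∞]: v=5
Leaves evaluated: 11 of 16.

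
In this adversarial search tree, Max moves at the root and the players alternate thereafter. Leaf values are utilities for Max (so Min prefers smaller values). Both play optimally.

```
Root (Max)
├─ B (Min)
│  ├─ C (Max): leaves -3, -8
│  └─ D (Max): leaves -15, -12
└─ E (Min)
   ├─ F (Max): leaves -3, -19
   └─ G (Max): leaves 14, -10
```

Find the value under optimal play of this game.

-3

C (Max): max(-3, -8) = -3
D (Max): max(-15, -12) = -12
B (Min): min(-3, -12) = -12
F (Max): max(-3, -19) = -3
G (Max): max(14, -10) = 14
E (Min): min(-3, 14) = -3
Root (Max): max(-12, -3) = -3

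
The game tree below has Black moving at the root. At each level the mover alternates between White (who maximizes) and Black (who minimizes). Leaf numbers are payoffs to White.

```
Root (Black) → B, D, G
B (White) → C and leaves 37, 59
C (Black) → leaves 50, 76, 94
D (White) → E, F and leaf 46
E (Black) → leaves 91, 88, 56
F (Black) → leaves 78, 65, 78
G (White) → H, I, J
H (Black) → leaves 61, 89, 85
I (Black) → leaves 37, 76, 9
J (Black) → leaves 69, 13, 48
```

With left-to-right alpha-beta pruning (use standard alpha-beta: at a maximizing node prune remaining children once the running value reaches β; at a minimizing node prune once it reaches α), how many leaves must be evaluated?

C [α=-∞,β=+∞]: v=50
B [α=-∞,β=+∞]: v=59
E [α=-∞,β=59]: v=56
F [α=56,β=59]: v=65
D [α=-∞,β=59]: v=65 after child 2 ≥ β → β-cutoff, skip 1
H [α=-∞,β=59]: v=61
G [α=-∞,β=59]: v=61 after child 1 ≥ β → β-cutoff, skip 2
Root [α=-∞,β=+∞]: v=59
Leaves evaluated: 14 of 21.

14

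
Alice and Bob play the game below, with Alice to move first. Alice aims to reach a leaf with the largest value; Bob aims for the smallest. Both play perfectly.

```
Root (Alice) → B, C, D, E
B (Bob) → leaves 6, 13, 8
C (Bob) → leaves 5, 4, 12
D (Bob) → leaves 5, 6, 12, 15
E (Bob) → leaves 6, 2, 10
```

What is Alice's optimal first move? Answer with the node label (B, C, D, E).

B

B (Bob): min(6, 13, 8) = 6
C (Bob): min(5, 4, 12) = 4
D (Bob): min(5, 6, 12, 15) = 5
E (Bob): min(6, 2, 10) = 2
Root (Alice): max(6, 4, 5, 2) = 6
Alice picks the child with the highest value: B (value 6).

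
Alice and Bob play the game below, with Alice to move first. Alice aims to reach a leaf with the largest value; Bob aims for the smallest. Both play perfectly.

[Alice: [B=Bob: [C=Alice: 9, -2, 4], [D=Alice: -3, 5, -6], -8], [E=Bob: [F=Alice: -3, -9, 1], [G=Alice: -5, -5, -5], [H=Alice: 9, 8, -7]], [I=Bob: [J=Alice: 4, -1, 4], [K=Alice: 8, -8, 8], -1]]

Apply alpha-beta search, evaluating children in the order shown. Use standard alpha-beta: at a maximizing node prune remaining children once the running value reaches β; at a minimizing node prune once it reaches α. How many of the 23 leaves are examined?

C [α=-∞,β=+∞]: v=9
D [α=-∞,β=9]: v=5
B [α=-∞,β=+∞]: v=-8
F [α=-8,β=+∞]: v=1
G [α=-8,β=1]: v=-5
H [α=-8,β=-5]: v=9 after child 1 ≥ β → β-cutoff, skip 2
E [α=-8,β=+∞]: v=-5
J [α=-5,β=+∞]: v=4
K [α=-5,β=4]: v=8 after child 1 ≥ β → β-cutoff, skip 2
I [α=-5,β=+∞]: v=-1
Root [α=-∞,β=+∞]: v=-1
Leaves evaluated: 19 of 23.

19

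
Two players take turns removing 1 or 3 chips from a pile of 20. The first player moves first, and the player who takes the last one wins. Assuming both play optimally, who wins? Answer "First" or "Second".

W/L table (W = player to move can force a win):
i:   0  1  2  3  4  5  6  7  8  9 10 11 12 13 14 15 16 17 18 19 20
     L  W  L  W  L  W  L  W  L  W  L  W  L  W  L  W  L  W  L  W  L
Position 20 is L, so the second player wins.

Second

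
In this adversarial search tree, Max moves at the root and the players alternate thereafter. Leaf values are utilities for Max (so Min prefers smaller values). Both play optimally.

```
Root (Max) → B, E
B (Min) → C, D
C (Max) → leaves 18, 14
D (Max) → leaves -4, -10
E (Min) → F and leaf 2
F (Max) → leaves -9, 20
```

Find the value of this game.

C (Max): max(18, 14) = 18
D (Max): max(-4, -10) = -4
B (Min): min(18, -4) = -4
F (Max): max(-9, 20) = 20
E (Min): min(20, 2) = 2
Root (Max): max(-4, 2) = 2

2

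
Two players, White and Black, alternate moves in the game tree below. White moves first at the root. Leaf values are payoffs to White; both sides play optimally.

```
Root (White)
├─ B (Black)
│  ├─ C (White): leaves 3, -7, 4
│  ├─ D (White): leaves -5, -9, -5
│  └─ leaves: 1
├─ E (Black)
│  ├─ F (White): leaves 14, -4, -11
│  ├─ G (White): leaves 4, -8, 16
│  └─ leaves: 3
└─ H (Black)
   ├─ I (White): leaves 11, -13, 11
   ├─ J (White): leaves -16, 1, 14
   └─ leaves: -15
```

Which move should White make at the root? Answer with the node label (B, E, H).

E

C (White): max(3, -7, 4) = 4
D (White): max(-5, -9, -5) = -5
B (Black): min(4, -5, 1) = -5
F (White): max(14, -4, -11) = 14
G (White): max(4, -8, 16) = 16
E (Black): min(14, 16, 3) = 3
I (White): max(11, -13, 11) = 11
J (White): max(-16, 1, 14) = 14
H (Black): min(11, 14, -15) = -15
Root (White): max(-5, 3, -15) = 3
White picks the child with the highest value: E (value 3).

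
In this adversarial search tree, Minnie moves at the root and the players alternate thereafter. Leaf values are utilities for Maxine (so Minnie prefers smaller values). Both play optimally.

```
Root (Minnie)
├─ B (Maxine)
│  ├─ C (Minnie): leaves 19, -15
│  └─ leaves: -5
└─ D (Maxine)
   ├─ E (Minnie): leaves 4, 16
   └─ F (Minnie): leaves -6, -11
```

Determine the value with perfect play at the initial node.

-5

C (Minnie): min(19, -15) = -15
B (Maxine): max(-15, -5) = -5
E (Minnie): min(4, 16) = 4
F (Minnie): min(-6, -11) = -11
D (Maxine): max(4, -11) = 4
Root (Minnie): min(-5, 4) = -5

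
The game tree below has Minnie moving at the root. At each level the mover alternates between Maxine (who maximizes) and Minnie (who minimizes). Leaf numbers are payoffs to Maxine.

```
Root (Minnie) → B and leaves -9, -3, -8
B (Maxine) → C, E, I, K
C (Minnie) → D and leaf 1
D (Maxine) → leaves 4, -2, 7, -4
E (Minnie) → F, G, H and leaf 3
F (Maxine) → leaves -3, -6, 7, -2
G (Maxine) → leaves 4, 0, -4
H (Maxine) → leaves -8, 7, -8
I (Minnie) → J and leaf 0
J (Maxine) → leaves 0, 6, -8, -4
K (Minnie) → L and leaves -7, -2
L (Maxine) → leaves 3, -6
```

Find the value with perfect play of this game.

-9

D (Maxine): max(4, -2, 7, -4) = 7
C (Minnie): min(7, 1) = 1
F (Maxine): max(-3, -6, 7, -2) = 7
G (Maxine): max(4, 0, -4) = 4
H (Maxine): max(-8, 7, -8) = 7
E (Minnie): min(7, 4, 7, 3) = 3
J (Maxine): max(0, 6, -8, -4) = 6
I (Minnie): min(6, 0) = 0
L (Maxine): max(3, -6) = 3
K (Minnie): min(3, -7, -2) = -7
B (Maxine): max(1, 3, 0, -7) = 3
Root (Minnie): min(3, -9, -3, -8) = -9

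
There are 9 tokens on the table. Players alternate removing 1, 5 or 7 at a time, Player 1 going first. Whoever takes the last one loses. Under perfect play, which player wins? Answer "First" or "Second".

Positions where the player to move wins (W) vs loses (L):
i:   0  1  2  3  4  5  6  7  8  9
     W  L  W  L  W  L  W  L  W  L
Position 9 is L, so the second player wins.

Second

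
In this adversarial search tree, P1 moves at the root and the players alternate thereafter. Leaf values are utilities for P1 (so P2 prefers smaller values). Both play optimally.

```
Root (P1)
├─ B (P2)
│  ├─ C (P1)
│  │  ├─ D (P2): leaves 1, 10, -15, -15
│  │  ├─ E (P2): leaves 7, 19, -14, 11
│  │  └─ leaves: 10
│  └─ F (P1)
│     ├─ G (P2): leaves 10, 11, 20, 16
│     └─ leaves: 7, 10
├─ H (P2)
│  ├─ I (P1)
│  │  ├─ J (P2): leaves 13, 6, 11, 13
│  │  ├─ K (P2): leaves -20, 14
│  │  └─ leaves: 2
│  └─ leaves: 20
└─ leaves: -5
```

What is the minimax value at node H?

J: min(13, 6, 11, 13) = 6
K: min(-20, 14) = -20
I: max(6, -20, 2) = 6
H: min(6, 20) = 6

6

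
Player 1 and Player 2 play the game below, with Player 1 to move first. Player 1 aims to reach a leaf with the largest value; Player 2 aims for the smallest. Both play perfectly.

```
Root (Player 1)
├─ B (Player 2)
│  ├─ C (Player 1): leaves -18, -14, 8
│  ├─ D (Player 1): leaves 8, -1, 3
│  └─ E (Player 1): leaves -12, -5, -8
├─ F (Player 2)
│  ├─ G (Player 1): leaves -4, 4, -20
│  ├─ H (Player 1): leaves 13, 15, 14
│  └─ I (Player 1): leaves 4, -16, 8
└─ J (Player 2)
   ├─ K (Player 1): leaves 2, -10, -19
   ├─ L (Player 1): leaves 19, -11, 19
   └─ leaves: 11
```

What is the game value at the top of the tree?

4

C (Player 1): max(-18, -14, 8) = 8
D (Player 1): max(8, -1, 3) = 8
E (Player 1): max(-12, -5, -8) = -5
B (Player 2): min(8, 8, -5) = -5
G (Player 1): max(-4, 4, -20) = 4
H (Player 1): max(13, 15, 14) = 15
I (Player 1): max(4, -16, 8) = 8
F (Player 2): min(4, 15, 8) = 4
K (Player 1): max(2, -10, -19) = 2
L (Player 1): max(19, -11, 19) = 19
J (Player 2): min(2, 19, 11) = 2
Root (Player 1): max(-5, 4, 2) = 4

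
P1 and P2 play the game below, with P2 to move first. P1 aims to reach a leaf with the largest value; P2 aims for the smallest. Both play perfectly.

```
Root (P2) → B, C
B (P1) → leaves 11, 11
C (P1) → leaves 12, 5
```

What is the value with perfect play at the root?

11

B (P1): max(11, 11) = 11
C (P1): max(12, 5) = 12
Root (P2): min(11, 12) = 11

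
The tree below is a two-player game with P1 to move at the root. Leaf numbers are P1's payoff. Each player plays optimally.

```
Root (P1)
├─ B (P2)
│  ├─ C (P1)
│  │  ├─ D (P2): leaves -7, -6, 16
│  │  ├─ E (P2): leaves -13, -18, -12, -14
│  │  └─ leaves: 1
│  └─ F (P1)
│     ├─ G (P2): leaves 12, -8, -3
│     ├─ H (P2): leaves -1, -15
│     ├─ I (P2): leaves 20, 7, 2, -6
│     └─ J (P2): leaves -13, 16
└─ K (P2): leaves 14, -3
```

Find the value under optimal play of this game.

D (P2): min(-7, -6, 16) = -7
E (P2): min(-13, -18, -12, -14) = -18
C (P1): max(-7, -18, 1) = 1
G (P2): min(12, -8, -3) = -8
H (P2): min(-1, -15) = -15
I (P2): min(20, 7, 2, -6) = -6
J (P2): min(-13, 16) = -13
F (P1): max(-8, -15, -6, -13) = -6
B (P2): min(1, -6) = -6
K (P2): min(14, -3) = -3
Root (P1): max(-6, -3) = -3

-3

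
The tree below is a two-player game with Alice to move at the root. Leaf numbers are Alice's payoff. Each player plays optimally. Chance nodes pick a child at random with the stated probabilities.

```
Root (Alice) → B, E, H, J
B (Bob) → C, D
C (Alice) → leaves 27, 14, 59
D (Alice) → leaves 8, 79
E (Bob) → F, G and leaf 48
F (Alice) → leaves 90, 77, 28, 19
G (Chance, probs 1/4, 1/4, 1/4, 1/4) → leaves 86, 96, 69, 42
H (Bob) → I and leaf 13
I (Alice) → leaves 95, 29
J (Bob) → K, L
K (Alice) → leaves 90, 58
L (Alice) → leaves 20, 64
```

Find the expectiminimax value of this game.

64

C (Alice): max(27, 14, 59) = 59
D (Alice): max(8, 79) = 79
B (Bob): min(59, 79) = 59
F (Alice): max(90, 77, 28, 19) = 90
G (Chance): 1/4·86 + 1/4·96 + 1/4·69 + 1/4·42 = 73.25
E (Bob): min(90, 73.25, 48) = 48
I (Alice): max(95, 29) = 95
H (Bob): min(95, 13) = 13
K (Alice): max(90, 58) = 90
L (Alice): max(20, 64) = 64
J (Bob): min(90, 64) = 64
Root (Alice): max(59, 48, 13, 64) = 64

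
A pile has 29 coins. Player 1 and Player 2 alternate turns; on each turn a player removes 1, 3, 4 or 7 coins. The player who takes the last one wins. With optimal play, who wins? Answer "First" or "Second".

i:   0  1  2  3  4  5  6  7  8  9 10 11 12 13 14 15 16 17 18 19 20 21 22 23 24 25 26 27 28 29
     L  W  L  W  W  W  W  W  L  W  L  W  W  W  W  W  L  W  L  W  W  W  W  W  L  W  L  W  W  W
Position 29 is W, so the first player wins.

First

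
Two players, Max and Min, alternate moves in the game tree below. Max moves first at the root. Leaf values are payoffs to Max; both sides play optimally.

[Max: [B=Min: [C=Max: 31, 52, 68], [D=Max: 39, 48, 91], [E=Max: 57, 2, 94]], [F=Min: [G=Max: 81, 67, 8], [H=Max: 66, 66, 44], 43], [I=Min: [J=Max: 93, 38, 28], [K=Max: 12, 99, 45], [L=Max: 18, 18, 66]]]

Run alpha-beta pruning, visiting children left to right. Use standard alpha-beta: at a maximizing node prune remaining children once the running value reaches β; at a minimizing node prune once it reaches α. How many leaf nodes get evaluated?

C [α=-∞,β=+∞]: v=68
D [α=-∞,β=68]: v=91
E [α=-∞,β=68]: v=94
B [α=-∞,β=+∞]: v=68
G [α=68,β=+∞]: v=81
H [α=68,β=81]: v=66
F [α=68,β=+∞]: v=66 after child 2 ≤ α → α-cutoff, skip 1
J [α=68,β=+∞]: v=93
K [α=68,β=93]: v=99 after child 2 ≥ β → β-cutoff, skip 1
L [α=68,β=93]: v=66
I [α=68,β=+∞]: v=66
Root [α=-∞,β=+∞]: v=68
Leaves evaluated: 23 of 25.

23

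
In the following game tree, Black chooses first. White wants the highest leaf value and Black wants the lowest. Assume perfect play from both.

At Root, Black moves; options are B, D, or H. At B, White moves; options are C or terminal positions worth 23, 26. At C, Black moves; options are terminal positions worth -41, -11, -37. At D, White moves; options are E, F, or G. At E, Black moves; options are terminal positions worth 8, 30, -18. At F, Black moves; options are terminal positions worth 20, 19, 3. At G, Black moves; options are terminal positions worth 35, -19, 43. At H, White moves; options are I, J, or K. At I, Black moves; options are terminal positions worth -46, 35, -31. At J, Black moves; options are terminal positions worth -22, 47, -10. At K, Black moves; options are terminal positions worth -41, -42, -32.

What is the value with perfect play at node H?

-22

I: min(-46, 35, -31) = -46
J: min(-22, 47, -10) = -22
K: min(-41, -42, -32) = -42
H: max(-46, -22, -42) = -22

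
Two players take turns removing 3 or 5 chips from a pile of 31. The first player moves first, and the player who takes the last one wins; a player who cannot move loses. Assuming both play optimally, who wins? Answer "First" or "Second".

First

i:   0  1  2  3  4  5  6  7  8  9 10 11 12 13 14 15 16 17 18 19 20 21 22 23 24 25 26 27 28 29 30 31
     L  L  L  W  W  W  W  W  L  L  L  W  W  W  W  W  L  L  L  W  W  W  W  W  L  L  L  W  W  W  W  W
Position 31 is W, so the first player wins.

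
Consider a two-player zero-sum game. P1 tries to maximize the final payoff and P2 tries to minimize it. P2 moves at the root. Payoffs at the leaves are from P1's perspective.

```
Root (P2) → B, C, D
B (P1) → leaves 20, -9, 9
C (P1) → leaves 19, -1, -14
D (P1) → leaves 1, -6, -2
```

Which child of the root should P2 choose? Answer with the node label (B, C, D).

B (P1): max(20, -9, 9) = 20
C (P1): max(19, -1, -14) = 19
D (P1): max(1, -6, -2) = 1
Root (P2): min(20, 19, 1) = 1
P2 picks the child with the lowest value: D (value 1).

D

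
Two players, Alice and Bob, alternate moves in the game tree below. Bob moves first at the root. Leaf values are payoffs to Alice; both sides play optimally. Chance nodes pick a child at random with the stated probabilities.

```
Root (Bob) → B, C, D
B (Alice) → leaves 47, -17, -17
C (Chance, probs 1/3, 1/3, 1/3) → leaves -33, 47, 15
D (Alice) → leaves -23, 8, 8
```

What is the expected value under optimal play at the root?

8

B (Alice): max(47, -17, -17) = 47
C (Chance): 1/3·-33 + 1/3·47 + 1/3·15 = 9.67
D (Alice): max(-23, 8, 8) = 8
Root (Bob): min(47, 9.67, 8) = 8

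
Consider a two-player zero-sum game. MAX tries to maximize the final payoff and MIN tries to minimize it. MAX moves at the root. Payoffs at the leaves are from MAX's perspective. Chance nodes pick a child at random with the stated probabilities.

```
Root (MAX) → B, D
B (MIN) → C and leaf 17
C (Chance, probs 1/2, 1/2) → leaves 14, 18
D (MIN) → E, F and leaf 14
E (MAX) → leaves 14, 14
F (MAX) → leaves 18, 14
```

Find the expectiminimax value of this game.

C (Chance): 1/2·14 + 1/2·18 = 16
B (MIN): min(16, 17) = 16
E (MAX): max(14, 14) = 14
F (MAX): max(18, 14) = 18
D (MIN): min(14, 18, 14) = 14
Root (MAX): max(16, 14) = 16

16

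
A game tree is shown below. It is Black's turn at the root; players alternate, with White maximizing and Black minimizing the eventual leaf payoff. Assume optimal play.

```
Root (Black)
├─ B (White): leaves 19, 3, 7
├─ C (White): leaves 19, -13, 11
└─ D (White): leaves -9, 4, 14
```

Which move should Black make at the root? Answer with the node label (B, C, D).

B (White): max(19, 3, 7) = 19
C (White): max(19, -13, 11) = 19
D (White): max(-9, 4, 14) = 14
Root (Black): min(19, 19, 14) = 14
Black picks the child with the lowest value: D (value 14).

D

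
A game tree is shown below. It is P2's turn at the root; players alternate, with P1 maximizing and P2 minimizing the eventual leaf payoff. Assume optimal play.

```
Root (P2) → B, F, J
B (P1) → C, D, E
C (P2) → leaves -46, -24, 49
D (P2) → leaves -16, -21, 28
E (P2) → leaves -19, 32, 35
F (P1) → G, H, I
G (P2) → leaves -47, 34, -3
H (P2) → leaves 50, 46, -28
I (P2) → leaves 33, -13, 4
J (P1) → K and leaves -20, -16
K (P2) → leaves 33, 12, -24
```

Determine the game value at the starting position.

-19

C (P2): min(-46, -24, 49) = -46
D (P2): min(-16, -21, 28) = -21
E (P2): min(-19, 32, 35) = -19
B (P1): max(-46, -21, -19) = -19
G (P2): min(-47, 34, -3) = -47
H (P2): min(50, 46, -28) = -28
I (P2): min(33, -13, 4) = -13
F (P1): max(-47, -28, -13) = -13
K (P2): min(33, 12, -24) = -24
J (P1): max(-24, -20, -16) = -16
Root (P2): min(-19, -13, -16) = -19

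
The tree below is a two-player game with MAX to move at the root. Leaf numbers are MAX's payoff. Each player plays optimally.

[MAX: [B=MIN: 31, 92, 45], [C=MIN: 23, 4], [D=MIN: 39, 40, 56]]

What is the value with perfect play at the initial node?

B (MIN): min(31, 92, 45) = 31
C (MIN): min(23, 4) = 4
D (MIN): min(39, 40, 56) = 39
Root (MAX): max(31, 4, 39) = 39

39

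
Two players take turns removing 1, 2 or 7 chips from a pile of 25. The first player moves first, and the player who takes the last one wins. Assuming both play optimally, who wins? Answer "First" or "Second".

First

Positions where the player to move wins (W) vs loses (L):
i:   0  1  2  3  4  5  6  7  8  9 10 11 12 13 14 15 16 17 18 19 20 21 22 23 24 25
     L  W  W  L  W  W  L  W  W  L  W  W  L  W  W  L  W  W  L  W  W  L  W  W  L  W
Position 25 is W, so the first player wins.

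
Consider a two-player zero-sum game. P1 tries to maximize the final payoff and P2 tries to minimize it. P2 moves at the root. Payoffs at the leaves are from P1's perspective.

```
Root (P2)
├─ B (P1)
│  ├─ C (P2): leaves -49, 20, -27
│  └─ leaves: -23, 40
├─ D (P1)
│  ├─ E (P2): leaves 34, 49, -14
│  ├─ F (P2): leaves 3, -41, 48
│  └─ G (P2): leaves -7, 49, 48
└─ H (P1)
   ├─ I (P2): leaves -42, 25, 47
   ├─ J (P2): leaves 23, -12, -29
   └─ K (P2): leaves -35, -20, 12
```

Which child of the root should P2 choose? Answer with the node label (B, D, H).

C (P2): min(-49, 20, -27) = -49
B (P1): max(-49, -23, 40) = 40
E (P2): min(34, 49, -14) = -14
F (P2): min(3, -41, 48) = -41
G (P2): min(-7, 49, 48) = -7
D (P1): max(-14, -41, -7) = -7
I (P2): min(-42, 25, 47) = -42
J (P2): min(23, -12, -29) = -29
K (P2): min(-35, -20, 12) = -35
H (P1): max(-42, -29, -35) = -29
Root (P2): min(40, -7, -29) = -29
P2 picks the child with the lowest value: H (value -29).

H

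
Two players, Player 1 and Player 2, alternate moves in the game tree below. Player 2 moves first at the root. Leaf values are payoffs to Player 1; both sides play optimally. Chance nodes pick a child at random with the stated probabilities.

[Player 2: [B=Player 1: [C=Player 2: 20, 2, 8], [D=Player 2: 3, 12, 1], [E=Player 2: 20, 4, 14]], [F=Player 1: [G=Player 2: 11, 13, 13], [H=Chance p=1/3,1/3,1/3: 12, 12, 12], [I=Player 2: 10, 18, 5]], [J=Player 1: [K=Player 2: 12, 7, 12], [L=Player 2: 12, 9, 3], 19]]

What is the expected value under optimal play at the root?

4

C (Player 2): min(20, 2, 8) = 2
D (Player 2): min(3, 12, 1) = 1
E (Player 2): min(20, 4, 14) = 4
B (Player 1): max(2, 1, 4) = 4
G (Player 2): min(11, 13, 13) = 11
H (Chance): 1/3·12 + 1/3·12 + 1/3·12 = 12
I (Player 2): min(10, 18, 5) = 5
F (Player 1): max(11, 12, 5) = 12
K (Player 2): min(12, 7, 12) = 7
L (Player 2): min(12, 9, 3) = 3
J (Player 1): max(7, 3, 19) = 19
Root (Player 2): min(4, 12, 19) = 4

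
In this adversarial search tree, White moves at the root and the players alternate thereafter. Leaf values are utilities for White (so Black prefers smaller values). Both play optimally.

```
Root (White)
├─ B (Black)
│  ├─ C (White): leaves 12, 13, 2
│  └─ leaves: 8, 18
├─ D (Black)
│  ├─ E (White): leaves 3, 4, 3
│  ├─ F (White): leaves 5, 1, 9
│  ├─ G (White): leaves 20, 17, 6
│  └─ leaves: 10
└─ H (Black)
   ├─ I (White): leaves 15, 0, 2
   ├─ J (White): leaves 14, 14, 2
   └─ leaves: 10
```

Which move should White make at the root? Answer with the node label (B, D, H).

C (White): max(12, 13, 2) = 13
B (Black): min(13, 8, 18) = 8
E (White): max(3, 4, 3) = 4
F (White): max(5, 1, 9) = 9
G (White): max(20, 17, 6) = 20
D (Black): min(4, 9, 20, 10) = 4
I (White): max(15, 0, 2) = 15
J (White): max(14, 14, 2) = 14
H (Black): min(15, 14, 10) = 10
Root (White): max(8, 4, 10) = 10
White picks the child with the highest value: H (value 10).

H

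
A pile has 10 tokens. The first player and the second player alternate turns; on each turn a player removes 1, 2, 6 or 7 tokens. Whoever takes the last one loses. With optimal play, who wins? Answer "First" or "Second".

W/L table (W = player to move can force a win):
i:   0  1  2  3  4  5  6  7  8  9 10
     W  L  W  W  L  W  W  W  W  L  W
Position 10 is W, so the first player wins.

First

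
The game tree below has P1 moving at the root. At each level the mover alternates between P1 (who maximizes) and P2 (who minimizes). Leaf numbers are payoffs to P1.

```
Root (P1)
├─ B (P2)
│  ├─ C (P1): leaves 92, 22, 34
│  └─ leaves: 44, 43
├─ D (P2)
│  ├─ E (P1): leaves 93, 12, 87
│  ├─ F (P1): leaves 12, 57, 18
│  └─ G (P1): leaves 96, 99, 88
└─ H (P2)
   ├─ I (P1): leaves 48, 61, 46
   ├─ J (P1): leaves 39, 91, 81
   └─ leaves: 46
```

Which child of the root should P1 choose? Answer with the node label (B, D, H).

D

C (P1): max(92, 22, 34) = 92
B (P2): min(92, 44, 43) = 43
E (P1): max(93, 12, 87) = 93
F (P1): max(12, 57, 18) = 57
G (P1): max(96, 99, 88) = 99
D (P2): min(93, 57, 99) = 57
I (P1): max(48, 61, 46) = 61
J (P1): max(39, 91, 81) = 91
H (P2): min(61, 91, 46) = 46
Root (P1): max(43, 57, 46) = 57
P1 picks the child with the highest value: D (value 57).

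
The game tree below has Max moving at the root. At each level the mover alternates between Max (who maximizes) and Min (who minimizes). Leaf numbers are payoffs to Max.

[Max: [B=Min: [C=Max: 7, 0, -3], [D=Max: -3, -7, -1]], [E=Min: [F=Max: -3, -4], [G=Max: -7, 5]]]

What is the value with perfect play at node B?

C: max(7, 0, -3) = 7
D: max(-3, -7, -1) = -1
B: min(7, -1) = -1

-1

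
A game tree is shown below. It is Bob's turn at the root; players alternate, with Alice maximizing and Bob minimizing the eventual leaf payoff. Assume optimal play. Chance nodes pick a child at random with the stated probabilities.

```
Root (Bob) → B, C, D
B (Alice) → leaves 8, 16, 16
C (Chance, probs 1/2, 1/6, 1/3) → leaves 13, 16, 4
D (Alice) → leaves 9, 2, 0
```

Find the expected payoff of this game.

B (Alice): max(8, 16, 16) = 16
C (Chance): 1/2·13 + 1/6·16 + 1/3·4 = 10.5
D (Alice): max(9, 2, 0) = 9
Root (Bob): min(16, 10.5, 9) = 9

9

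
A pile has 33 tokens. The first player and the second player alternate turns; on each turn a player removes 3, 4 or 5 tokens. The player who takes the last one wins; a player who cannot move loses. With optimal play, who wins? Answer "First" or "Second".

Compute winning (W) and losing (L) positions by backward induction:
i:   0  1  2  3  4  5  6  7  8  9 10 11 12 13 14 15 16 17 18 19 20 21 22 23 24 25 26 27 28 29 30 31 32 33
     L  L  L  W  W  W  W  W  L  L  L  W  W  W  W  W  L  L  L  W  W  W  W  W  L  L  L  W  W  W  W  W  L  L
Position 33 is L, so the second player wins.

Second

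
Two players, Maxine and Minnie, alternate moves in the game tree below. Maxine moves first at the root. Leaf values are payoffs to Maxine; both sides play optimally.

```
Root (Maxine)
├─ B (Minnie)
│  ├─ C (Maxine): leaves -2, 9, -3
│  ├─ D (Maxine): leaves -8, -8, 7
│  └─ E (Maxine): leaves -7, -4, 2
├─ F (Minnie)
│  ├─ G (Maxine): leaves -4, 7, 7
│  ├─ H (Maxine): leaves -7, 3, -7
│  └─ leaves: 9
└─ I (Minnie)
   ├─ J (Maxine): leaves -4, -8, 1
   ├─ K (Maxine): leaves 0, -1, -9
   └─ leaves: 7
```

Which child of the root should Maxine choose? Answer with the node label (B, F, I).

F

C (Maxine): max(-2, 9, -3) = 9
D (Maxine): max(-8, -8, 7) = 7
E (Maxine): max(-7, -4, 2) = 2
B (Minnie): min(9, 7, 2) = 2
G (Maxine): max(-4, 7, 7) = 7
H (Maxine): max(-7, 3, -7) = 3
F (Minnie): min(7, 3, 9) = 3
J (Maxine): max(-4, -8, 1) = 1
K (Maxine): max(0, -1, -9) = 0
I (Minnie): min(1, 0, 7) = 0
Root (Maxine): max(2, 3, 0) = 3
Maxine picks the child with the highest value: F (value 3).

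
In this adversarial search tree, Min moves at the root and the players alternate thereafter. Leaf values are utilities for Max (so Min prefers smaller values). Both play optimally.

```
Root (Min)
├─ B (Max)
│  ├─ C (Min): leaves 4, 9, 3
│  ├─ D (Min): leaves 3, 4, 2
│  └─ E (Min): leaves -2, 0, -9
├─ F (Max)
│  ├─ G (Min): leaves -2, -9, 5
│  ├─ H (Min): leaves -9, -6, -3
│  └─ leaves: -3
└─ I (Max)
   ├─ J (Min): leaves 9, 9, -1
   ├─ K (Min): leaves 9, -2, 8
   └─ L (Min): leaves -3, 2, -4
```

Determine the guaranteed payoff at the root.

C (Min): min(4, 9, 3) = 3
D (Min): min(3, 4, 2) = 2
E (Min): min(-2, 0, -9) = -9
B (Max): max(3, 2, -9) = 3
G (Min): min(-2, -9, 5) = -9
H (Min): min(-9, -6, -3) = -9
F (Max): max(-9, -9, -3) = -3
J (Min): min(9, 9, -1) = -1
K (Min): min(9, -2, 8) = -2
L (Min): min(-3, 2, -4) = -4
I (Max): max(-1, -2, -4) = -1
Root (Min): min(3, -3, -1) = -3

-3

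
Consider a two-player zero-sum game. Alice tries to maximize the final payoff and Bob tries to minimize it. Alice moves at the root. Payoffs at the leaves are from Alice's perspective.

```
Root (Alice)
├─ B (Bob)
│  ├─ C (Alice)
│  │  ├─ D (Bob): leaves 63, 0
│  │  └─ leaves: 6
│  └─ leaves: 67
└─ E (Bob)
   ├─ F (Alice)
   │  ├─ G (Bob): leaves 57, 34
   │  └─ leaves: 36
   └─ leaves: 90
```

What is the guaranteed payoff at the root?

36

D (Bob): min(63, 0) = 0
C (Alice): max(0, 6) = 6
B (Bob): min(6, 67) = 6
G (Bob): min(57, 34) = 34
F (Alice): max(34, 36) = 36
E (Bob): min(36, 90) = 36
Root (Alice): max(6, 36) = 36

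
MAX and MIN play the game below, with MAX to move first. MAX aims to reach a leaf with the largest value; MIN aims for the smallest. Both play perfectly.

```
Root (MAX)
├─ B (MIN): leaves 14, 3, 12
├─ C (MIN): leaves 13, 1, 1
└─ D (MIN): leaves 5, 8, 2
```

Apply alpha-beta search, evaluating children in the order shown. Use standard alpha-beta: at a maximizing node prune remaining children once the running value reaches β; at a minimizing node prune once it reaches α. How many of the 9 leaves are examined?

B [α=-∞,β=+∞]: v=3
C [α=3,β=+∞]: v=1 after child 2 ≤ α → α-cutoff, skip 1
D [α=3,β=+∞]: v=2
Root [α=-∞,β=+∞]: v=3
Leaves evaluated: 8 of 9.

8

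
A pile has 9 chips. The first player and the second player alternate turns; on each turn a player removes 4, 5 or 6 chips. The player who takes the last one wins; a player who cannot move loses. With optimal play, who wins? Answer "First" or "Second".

W/L table (W = player to move can force a win):
i:   0  1  2  3  4  5  6  7  8  9
     L  L  L  L  W  W  W  W  W  W
Position 9 is W, so the first player wins.

First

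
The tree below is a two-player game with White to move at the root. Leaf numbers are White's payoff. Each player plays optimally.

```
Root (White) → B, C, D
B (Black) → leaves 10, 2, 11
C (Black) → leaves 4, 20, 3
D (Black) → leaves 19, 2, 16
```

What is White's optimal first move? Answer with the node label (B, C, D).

C

B (Black): min(10, 2, 11) = 2
C (Black): min(4, 20, 3) = 3
D (Black): min(19, 2, 16) = 2
Root (White): max(2, 3, 2) = 3
White picks the child with the highest value: C (value 3).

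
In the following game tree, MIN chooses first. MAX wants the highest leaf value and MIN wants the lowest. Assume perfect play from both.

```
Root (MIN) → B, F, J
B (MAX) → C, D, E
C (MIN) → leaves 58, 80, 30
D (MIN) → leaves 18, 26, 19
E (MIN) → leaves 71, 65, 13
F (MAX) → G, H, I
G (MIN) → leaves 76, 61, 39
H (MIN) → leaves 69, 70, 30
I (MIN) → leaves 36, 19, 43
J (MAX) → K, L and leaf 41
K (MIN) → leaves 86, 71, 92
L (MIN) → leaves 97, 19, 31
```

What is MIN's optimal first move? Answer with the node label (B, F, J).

B

C (MIN): min(58, 80, 30) = 30
D (MIN): min(18, 26, 19) = 18
E (MIN): min(71, 65, 13) = 13
B (MAX): max(30, 18, 13) = 30
G (MIN): min(76, 61, 39) = 39
H (MIN): min(69, 70, 30) = 30
I (MIN): min(36, 19, 43) = 19
F (MAX): max(39, 30, 19) = 39
K (MIN): min(86, 71, 92) = 71
L (MIN): min(97, 19, 31) = 19
J (MAX): max(71, 19, 41) = 71
Root (MIN): min(30, 39, 71) = 30
MIN picks the child with the lowest value: B (value 30).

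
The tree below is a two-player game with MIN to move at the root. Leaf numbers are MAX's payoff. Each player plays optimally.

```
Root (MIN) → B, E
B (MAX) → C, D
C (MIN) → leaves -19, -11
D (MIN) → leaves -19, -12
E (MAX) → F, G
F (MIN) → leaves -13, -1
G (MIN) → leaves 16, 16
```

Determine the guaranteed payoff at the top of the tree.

-19

C (MIN): min(-19, -11) = -19
D (MIN): min(-19, -12) = -19
B (MAX): max(-19, -19) = -19
F (MIN): min(-13, -1) = -13
G (MIN): min(16, 16) = 16
E (MAX): max(-13, 16) = 16
Root (MIN): min(-19, 16) = -19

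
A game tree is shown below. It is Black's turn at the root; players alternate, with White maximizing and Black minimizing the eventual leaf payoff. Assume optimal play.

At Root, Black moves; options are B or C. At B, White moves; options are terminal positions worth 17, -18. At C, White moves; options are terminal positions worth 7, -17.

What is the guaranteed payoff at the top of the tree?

B (White): max(17, -18) = 17
C (White): max(7, -17) = 7
Root (Black): min(17, 7) = 7

7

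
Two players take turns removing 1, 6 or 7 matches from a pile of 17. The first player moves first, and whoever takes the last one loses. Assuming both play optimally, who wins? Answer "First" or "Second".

Positions where the player to move wins (W) vs loses (L):
i:   0  1  2  3  4  5  6  7  8  9 10 11 12 13 14 15 16 17
     W  L  W  L  W  L  W  W  W  W  W  W  W  L  W  L  W  L
Position 17 is L, so the second player wins.

Second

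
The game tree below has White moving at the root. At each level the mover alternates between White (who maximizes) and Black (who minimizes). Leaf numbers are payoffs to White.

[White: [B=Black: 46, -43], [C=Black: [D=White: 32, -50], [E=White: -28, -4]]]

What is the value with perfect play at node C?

-4

D: max(32, -50) = 32
E: max(-28, -4) = -4
C: min(32, -4) = -4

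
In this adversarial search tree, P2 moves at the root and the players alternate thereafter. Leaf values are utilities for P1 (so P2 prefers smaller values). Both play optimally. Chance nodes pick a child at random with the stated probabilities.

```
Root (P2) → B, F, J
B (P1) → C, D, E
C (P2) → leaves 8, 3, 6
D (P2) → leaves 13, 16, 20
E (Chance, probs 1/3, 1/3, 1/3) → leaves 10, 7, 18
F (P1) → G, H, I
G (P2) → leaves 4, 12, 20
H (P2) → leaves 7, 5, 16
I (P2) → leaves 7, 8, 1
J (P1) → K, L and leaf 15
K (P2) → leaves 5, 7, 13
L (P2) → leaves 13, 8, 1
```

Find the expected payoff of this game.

5

C (P2): min(8, 3, 6) = 3
D (P2): min(13, 16, 20) = 13
E (Chance): 1/3·10 + 1/3·7 + 1/3·18 = 11.67
B (P1): max(3, 13, 11.67) = 13
G (P2): min(4, 12, 20) = 4
H (P2): min(7, 5, 16) = 5
I (P2): min(7, 8, 1) = 1
F (P1): max(4, 5, 1) = 5
K (P2): min(5, 7, 13) = 5
L (P2): min(13, 8, 1) = 1
J (P1): max(5, 1, 15) = 15
Root (P2): min(13, 5, 15) = 5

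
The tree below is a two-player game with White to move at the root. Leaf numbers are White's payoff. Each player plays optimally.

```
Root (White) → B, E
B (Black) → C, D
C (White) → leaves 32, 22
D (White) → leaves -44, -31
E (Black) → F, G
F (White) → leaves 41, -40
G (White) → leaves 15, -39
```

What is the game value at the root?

C (White): max(32, 22) = 32
D (White): max(-44, -31) = -31
B (Black): min(32, -31) = -31
F (White): max(41, -40) = 41
G (White): max(15, -39) = 15
E (Black): min(41, 15) = 15
Root (White): max(-31, 15) = 15

15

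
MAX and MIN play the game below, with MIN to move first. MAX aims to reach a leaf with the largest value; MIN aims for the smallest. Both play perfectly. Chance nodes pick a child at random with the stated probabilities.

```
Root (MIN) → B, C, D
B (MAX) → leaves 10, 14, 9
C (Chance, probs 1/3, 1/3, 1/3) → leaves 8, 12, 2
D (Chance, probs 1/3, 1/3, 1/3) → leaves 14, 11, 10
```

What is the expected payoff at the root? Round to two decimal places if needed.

7.33

B (MAX): max(10, 14, 9) = 14
C (Chance): 1/3·8 + 1/3·12 + 1/3·2 = 7.33
D (Chance): 1/3·14 + 1/3·11 + 1/3·10 = 11.67
Root (MIN): min(14, 7.33, 11.67) = 7.33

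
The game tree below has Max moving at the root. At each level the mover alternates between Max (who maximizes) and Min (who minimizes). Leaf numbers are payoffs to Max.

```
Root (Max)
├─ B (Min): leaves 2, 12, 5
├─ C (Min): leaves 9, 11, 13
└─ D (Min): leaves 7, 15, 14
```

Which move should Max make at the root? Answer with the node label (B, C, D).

C

B (Min): min(2, 12, 5) = 2
C (Min): min(9, 11, 13) = 9
D (Min): min(7, 15, 14) = 7
Root (Max): max(2, 9, 7) = 9
Max picks the child with the highest value: C (value 9).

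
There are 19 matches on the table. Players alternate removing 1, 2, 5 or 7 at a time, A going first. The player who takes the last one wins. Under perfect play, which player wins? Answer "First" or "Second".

First

W/L table (W = player to move can force a win):
i:   0  1  2  3  4  5  6  7  8  9 10 11 12 13 14 15 16 17 18 19
     L  W  W  L  W  W  L  W  W  L  W  W  L  W  W  L  W  W  L  W
Position 19 is W, so the first player wins.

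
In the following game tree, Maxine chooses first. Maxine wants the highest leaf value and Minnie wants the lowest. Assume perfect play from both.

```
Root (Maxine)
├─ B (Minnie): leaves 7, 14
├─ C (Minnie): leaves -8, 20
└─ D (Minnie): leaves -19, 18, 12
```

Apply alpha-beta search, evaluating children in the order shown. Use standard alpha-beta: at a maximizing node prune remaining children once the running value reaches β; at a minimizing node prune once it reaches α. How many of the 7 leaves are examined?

4

B [α=-∞,β=+∞]: v=7
C [α=7,β=+∞]: v=-8 after child 1 ≤ α → α-cutoff, skip 1
D [α=7,β=+∞]: v=-19 after child 1 ≤ α → α-cutoff, skip 2
Root [α=-∞,β=+∞]: v=7
Leaves evaluated: 4 of 7.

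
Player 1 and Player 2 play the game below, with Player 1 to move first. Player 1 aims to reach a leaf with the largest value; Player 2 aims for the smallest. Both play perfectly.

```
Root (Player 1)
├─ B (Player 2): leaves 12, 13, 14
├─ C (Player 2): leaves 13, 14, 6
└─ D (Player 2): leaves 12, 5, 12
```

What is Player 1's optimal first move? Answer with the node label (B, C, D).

B

B (Player 2): min(12, 13, 14) = 12
C (Player 2): min(13, 14, 6) = 6
D (Player 2): min(12, 5, 12) = 5
Root (Player 1): max(12, 6, 5) = 12
Player 1 picks the child with the highest value: B (value 12).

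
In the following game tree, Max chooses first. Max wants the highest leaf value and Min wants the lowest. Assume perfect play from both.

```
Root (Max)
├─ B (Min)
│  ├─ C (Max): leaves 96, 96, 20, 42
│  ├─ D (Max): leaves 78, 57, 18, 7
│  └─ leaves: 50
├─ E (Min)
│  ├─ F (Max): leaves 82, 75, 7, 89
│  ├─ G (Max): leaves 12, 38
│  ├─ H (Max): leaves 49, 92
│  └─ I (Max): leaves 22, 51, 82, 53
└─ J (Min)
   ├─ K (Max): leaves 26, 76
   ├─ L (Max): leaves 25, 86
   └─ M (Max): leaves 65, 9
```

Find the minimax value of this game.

65

C (Max): max(96, 96, 20, 42) = 96
D (Max): max(78, 57, 18, 7) = 78
B (Min): min(96, 78, 50) = 50
F (Max): max(82, 75, 7, 89) = 89
G (Max): max(12, 38) = 38
H (Max): max(49, 92) = 92
I (Max): max(22, 51, 82, 53) = 82
E (Min): min(89, 38, 92, 82) = 38
K (Max): max(26, 76) = 76
L (Max): max(25, 86) = 86
M (Max): max(65, 9) = 65
J (Min): min(76, 86, 65) = 65
Root (Max): max(50, 38, 65) = 65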